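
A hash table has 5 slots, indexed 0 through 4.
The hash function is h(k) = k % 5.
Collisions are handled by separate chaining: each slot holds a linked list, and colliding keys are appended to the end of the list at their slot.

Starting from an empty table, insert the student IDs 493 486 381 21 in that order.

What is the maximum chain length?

493 → bucket 3
486 → bucket 1
381 → bucket 1 (collision)
21 → bucket 1 (collision)
Final buckets:
0: —
1: 486 -> 381 -> 21
2: —
3: 493
4: —

3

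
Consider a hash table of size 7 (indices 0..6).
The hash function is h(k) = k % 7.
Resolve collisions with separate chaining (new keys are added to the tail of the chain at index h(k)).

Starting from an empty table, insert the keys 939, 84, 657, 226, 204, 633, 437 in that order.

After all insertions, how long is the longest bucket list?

Insert 939: h=1, bucket 1 empty → new chain.
Insert 84: h=0, bucket 0 empty → new chain.
Insert 657: h=6, bucket 6 empty → new chain.
Insert 226: h=2, bucket 2 empty → new chain.
Insert 204: h=1, bucket 1 nonempty → append to chain.
Insert 633: h=3, bucket 3 empty → new chain.
Insert 437: h=3, bucket 3 nonempty → append to chain.
Final buckets:
0: 84
1: 939 -> 204
2: 226
3: 633 -> 437
4: .
5: .
6: 657

2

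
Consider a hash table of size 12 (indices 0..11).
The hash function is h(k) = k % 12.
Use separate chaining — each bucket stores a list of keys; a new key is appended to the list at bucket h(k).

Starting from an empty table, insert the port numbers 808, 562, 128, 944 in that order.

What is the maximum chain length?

2

Insert 808: h=4, bucket 4 empty → new chain.
Insert 562: h=10, bucket 10 empty → new chain.
Insert 128: h=8, bucket 8 empty → new chain.
Insert 944: h=8, bucket 8 nonempty → append to chain.
Final buckets:
0: —
1: —
2: —
3: —
4: 808
5: —
6: —
7: —
8: 128 -> 944
9: —
10: 562
11: —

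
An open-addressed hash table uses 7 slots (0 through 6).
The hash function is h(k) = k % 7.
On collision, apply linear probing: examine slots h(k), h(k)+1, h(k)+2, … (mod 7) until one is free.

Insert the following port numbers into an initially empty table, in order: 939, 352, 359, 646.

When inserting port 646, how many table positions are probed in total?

3

939 hashes to 1; slot 1 is free => place at 1.
352 hashes to 2; slot 2 is free => place at 2.
359 hashes to 2; 2 taken => place at 3.
646 hashes to 2; 2,3 taken => place at 4.
Table: [-, 939, 352, 359, 646, -, -]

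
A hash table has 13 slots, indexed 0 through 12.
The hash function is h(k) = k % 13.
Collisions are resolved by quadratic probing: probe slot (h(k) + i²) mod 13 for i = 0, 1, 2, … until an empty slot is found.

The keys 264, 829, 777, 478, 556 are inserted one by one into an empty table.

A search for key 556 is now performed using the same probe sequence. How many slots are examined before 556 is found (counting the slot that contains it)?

Insert 264: h=4, slot 4 empty => index 4.
Insert 829: h=10, slot 10 empty => index 10.
Insert 777: h=10, slot 10 occupied => index 11.
Insert 478: h=10, slots 10,11 occupied => index 1.
Insert 556: h=10, slots 10,11,1 occupied => index 6.
Table: [_, 478, _, _, 264, _, 556, _, _, _, 829, 777, _]
Lookup 556: h=10, probe 10,11,1,6 → found at 6.

4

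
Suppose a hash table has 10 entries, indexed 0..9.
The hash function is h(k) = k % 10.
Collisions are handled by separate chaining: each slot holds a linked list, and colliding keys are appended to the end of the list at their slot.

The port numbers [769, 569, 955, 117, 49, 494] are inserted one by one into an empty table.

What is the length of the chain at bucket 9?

Insert 769: h=9, bucket 9 empty → new chain.
Insert 569: h=9, bucket 9 nonempty → append to chain.
Insert 955: h=5, bucket 5 empty → new chain.
Insert 117: h=7, bucket 7 empty → new chain.
Insert 49: h=9, bucket 9 nonempty → append to chain.
Insert 494: h=4, bucket 4 empty → new chain.
Final buckets:
0: .
1: .
2: .
3: .
4: 494
5: 955
6: .
7: 117
8: .
9: 769 -> 569 -> 49

3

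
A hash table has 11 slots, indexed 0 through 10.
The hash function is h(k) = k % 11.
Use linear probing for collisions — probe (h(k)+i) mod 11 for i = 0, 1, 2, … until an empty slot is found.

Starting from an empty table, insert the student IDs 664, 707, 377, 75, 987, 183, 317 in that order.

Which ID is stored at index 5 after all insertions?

664 hashes to 4; slot 4 is free => place at 4.
707 hashes to 3; slot 3 is free => place at 3.
377 hashes to 3; 3,4 taken => place at 5.
75 hashes to 9; slot 9 is free => place at 9.
987 hashes to 8; slot 8 is free => place at 8.
183 hashes to 7; slot 7 is free => place at 7.
317 hashes to 9; 9 taken => place at 10.
Table: [—, —, —, 707, 664, 377, —, 183, 987, 75, 317]

377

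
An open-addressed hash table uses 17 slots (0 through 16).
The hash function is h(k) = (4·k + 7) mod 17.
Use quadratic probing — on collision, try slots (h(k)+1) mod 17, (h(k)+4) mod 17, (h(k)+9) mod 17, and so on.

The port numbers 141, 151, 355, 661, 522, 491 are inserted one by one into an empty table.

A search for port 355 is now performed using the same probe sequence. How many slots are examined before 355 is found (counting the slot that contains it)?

141: h=10 -> slot 10
151: h=16 -> slot 16
355: h=16, probe 16,0 -> slot 0
661: h=16, probe 16,0,3 -> slot 3
522: h=4 -> slot 4
491: h=16, probe 16,0,3,8 -> slot 8
Table: [355, ∅, ∅, 661, 522, ∅, ∅, ∅, 491, ∅, 141, ∅, ∅, ∅, ∅, ∅, 151]
Lookup 355: h=16, probe 16,0 → found at 0.

2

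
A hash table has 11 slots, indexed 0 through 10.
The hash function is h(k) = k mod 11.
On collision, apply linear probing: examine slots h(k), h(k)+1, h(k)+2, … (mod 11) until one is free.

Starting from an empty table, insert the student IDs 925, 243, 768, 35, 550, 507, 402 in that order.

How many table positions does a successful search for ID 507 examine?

Insert 925: h=1, slot 1 empty => index 1.
Insert 243: h=1, slot 1 occupied => index 2.
Insert 768: h=9, slot 9 empty => index 9.
Insert 35: h=2, slot 2 occupied => index 3.
Insert 550: h=0, slot 0 empty => index 0.
Insert 507: h=1, slots 1,2,3 occupied => index 4.
Insert 402: h=6, slot 6 empty => index 6.
Table: [550, 925, 243, 35, 507, -, 402, -, -, 768, -]
Lookup 507: h=1, probe 1,2,3,4 → found at 4.

4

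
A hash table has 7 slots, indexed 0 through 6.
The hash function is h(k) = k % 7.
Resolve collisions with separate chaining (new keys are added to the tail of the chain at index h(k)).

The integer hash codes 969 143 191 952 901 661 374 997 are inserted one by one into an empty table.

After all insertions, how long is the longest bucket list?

5

969 -> bucket 3
143 -> bucket 3 (collision)
191 -> bucket 2
952 -> bucket 0
901 -> bucket 5
661 -> bucket 3 (collision)
374 -> bucket 3 (collision)
997 -> bucket 3 (collision)
Final buckets:
0: 952
1: .
2: 191
3: 969 -> 143 -> 661 -> 374 -> 997
4: .
5: 901
6: .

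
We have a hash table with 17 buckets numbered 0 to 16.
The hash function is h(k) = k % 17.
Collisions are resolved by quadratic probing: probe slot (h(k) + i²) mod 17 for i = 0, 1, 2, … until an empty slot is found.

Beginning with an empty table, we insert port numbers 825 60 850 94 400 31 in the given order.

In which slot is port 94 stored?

13

Insert 825: h=9, slot 9 empty → index 9.
Insert 60: h=9, slot 9 occupied → index 10.
Insert 850: h=0, slot 0 empty → index 0.
Insert 94: h=9, slots 9,10 occupied → index 13.
Insert 400: h=9, slots 9,10,13 occupied → index 1.
Insert 31: h=14, slot 14 empty → index 14.
Table: [850, 400, ∅, ∅, ∅, ∅, ∅, ∅, ∅, 825, 60, ∅, ∅, 94, 31, ∅, ∅]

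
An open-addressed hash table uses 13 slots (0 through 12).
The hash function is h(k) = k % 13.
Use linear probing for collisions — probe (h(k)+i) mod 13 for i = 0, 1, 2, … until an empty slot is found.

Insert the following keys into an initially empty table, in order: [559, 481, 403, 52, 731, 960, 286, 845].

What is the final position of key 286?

5

559 hashes to 0; slot 0 is free -> place at 0.
481 hashes to 0; 0 taken -> place at 1.
403 hashes to 0; 0,1 taken -> place at 2.
52 hashes to 0; 0,1,2 taken -> place at 3.
731 hashes to 3; 3 taken -> place at 4.
960 hashes to 11; slot 11 is free -> place at 11.
286 hashes to 0; 0,1,2,3,4 taken -> place at 5.
845 hashes to 0; 0,1,2,3,4,5 taken -> place at 6.
Table: [559, 481, 403, 52, 731, 286, 845, _, _, _, _, 960, _]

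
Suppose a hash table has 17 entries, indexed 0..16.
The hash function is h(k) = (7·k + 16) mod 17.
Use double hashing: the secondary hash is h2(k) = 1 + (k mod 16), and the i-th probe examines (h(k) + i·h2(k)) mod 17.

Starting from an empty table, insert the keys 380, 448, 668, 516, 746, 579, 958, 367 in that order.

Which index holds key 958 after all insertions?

380: h=7 => slot 7
448: h=7, h2=1, probe 7,8 => slot 8
668: h=0 => slot 0
516: h=7, h2=5, probe 7,12 => slot 12
746: h=2 => slot 2
579: h=6 => slot 6
958: h=7, h2=15, probe 7,5 => slot 5
367: h=1 => slot 1
Table: [668, 367, 746, _, _, 958, 579, 380, 448, _, _, _, 516, _, _, _, _]

5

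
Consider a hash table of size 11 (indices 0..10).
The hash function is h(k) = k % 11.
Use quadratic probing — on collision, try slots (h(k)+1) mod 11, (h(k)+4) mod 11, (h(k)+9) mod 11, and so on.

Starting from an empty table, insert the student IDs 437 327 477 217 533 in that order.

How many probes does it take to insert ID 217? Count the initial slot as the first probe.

3

Insert 437: h=8, slot 8 empty → index 8.
Insert 327: h=8, slot 8 occupied → index 9.
Insert 477: h=4, slot 4 empty → index 4.
Insert 217: h=8, slots 8,9 occupied → index 1.
Insert 533: h=5, slot 5 empty → index 5.
Table: [-, 217, -, -, 477, 533, -, -, 437, 327, -]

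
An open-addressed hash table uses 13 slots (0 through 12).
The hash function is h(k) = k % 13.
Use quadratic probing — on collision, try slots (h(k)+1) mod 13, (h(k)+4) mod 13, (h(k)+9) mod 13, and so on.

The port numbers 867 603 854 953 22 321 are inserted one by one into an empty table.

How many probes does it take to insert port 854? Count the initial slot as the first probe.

867: h=9 => slot 9
603: h=5 => slot 5
854: h=9, probe 9,10 => slot 10
953: h=4 => slot 4
22: h=9, probe 9,10,0 => slot 0
321: h=9, probe 9,10,0,5,12 => slot 12
Table: [22, ∅, ∅, ∅, 953, 603, ∅, ∅, ∅, 867, 854, ∅, 321]

2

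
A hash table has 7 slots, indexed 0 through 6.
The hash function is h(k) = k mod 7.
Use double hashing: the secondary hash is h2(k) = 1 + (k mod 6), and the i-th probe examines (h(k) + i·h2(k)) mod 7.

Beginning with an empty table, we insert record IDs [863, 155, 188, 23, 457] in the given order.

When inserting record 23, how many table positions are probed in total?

863 hashes to 2; slot 2 is free -> place at 2.
155 hashes to 1; slot 1 is free -> place at 1.
188 hashes to 6; slot 6 is free -> place at 6.
23 hashes to 2, h2=6; 2,1 taken -> place at 0.
457 hashes to 2, h2=2; 2 taken -> place at 4.
Table: [23, 155, 863, _, 457, _, 188]

3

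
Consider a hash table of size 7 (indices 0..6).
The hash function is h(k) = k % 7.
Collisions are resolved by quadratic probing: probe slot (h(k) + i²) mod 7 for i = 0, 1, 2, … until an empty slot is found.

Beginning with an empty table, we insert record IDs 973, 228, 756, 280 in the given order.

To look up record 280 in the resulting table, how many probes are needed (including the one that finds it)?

4

973: h=0 → slot 0
228: h=4 → slot 4
756: h=0, probe 0,1 → slot 1
280: h=0, probe 0,1,4,2 → slot 2
Table: [973, 756, 280, ., 228, ., .]
Lookup 280: h=0, probe 0,1,4,2 → found at 2.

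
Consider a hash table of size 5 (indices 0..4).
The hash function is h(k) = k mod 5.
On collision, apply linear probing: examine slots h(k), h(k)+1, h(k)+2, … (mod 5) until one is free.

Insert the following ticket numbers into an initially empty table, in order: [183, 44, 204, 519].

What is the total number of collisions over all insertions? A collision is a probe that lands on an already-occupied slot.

3

Insert 183: h=3, slot 3 empty => index 3.
Insert 44: h=4, slot 4 empty => index 4.
Insert 204: h=4, slot 4 occupied => index 0.
Insert 519: h=4, slots 4,0 occupied => index 1.
Table: [204, 519, -, 183, 44]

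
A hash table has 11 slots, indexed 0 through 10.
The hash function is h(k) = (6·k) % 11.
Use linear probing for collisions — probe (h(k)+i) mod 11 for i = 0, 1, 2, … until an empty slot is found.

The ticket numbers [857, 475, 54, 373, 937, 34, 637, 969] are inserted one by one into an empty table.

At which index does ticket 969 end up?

857: h=5 → slot 5
475: h=1 → slot 1
54: h=5, probe 5,6 → slot 6
373: h=5, probe 5,6,7 → slot 7
937: h=1, probe 1,2 → slot 2
34: h=6, probe 6,7,8 → slot 8
637: h=5, probe 5,6,7,8,9 → slot 9
969: h=6, probe 6,7,8,9,10 → slot 10
Table: [-, 475, 937, -, -, 857, 54, 373, 34, 637, 969]

10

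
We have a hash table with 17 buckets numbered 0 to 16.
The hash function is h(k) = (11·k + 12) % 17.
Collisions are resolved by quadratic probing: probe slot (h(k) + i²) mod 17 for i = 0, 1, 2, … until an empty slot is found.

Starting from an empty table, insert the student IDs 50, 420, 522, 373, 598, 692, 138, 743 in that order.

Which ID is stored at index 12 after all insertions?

50: h=1 -> slot 1
420: h=8 -> slot 8
522: h=8, probe 8,9 -> slot 9
373: h=1, probe 1,2 -> slot 2
598: h=11 -> slot 11
692: h=8, probe 8,9,12 -> slot 12
138: h=0 -> slot 0
743: h=8, probe 8,9,12,0,7 -> slot 7
Table: [138, 50, 373, -, -, -, -, 743, 420, 522, -, 598, 692, -, -, -, -]

692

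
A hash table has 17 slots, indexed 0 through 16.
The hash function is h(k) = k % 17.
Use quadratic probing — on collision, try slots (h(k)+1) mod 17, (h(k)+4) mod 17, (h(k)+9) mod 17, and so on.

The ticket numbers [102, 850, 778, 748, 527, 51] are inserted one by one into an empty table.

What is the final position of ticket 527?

9

102: h=0 → slot 0
850: h=0, probe 0,1 → slot 1
778: h=13 → slot 13
748: h=0, probe 0,1,4 → slot 4
527: h=0, probe 0,1,4,9 → slot 9
51: h=0, probe 0,1,4,9,16 → slot 16
Table: [102, 850, _, _, 748, _, _, _, _, 527, _, _, _, 778, _, _, 51]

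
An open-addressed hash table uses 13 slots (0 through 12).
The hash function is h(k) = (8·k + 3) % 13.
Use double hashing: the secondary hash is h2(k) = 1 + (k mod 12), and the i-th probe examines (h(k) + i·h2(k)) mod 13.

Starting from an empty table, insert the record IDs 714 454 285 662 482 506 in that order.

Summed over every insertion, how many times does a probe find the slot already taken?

Insert 714: h=8, slot 8 empty → index 8.
Insert 454: h=8, h2=11, slot 8 occupied → index 6.
Insert 285: h=8, h2=10, slot 8 occupied → index 5.
Insert 662: h=8, h2=3, slot 8 occupied → index 11.
Insert 482: h=11, h2=3, slot 11 occupied → index 1.
Insert 506: h=8, h2=3, slots 8,11,1 occupied → index 4.
Table: [∅, 482, ∅, ∅, 506, 285, 454, ∅, 714, ∅, ∅, 662, ∅]

7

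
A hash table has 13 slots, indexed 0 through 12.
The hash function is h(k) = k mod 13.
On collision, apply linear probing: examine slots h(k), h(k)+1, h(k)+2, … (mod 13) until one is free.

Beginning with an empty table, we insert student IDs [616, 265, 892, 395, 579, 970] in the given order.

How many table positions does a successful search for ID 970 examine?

3

616: h=5 -> slot 5
265: h=5, probe 5,6 -> slot 6
892: h=8 -> slot 8
395: h=5, probe 5,6,7 -> slot 7
579: h=7, probe 7,8,9 -> slot 9
970: h=8, probe 8,9,10 -> slot 10
Table: [., ., ., ., ., 616, 265, 395, 892, 579, 970, ., .]
Lookup 970: h=8, probe 8,9,10 → found at 10.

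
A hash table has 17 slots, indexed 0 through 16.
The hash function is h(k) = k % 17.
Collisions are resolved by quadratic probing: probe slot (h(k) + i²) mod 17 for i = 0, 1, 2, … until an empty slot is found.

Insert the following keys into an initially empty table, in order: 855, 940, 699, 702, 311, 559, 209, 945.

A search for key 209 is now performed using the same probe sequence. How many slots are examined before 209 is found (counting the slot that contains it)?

Insert 855: h=5, slot 5 empty => index 5.
Insert 940: h=5, slot 5 occupied => index 6.
Insert 699: h=2, slot 2 empty => index 2.
Insert 702: h=5, slots 5,6 occupied => index 9.
Insert 311: h=5, slots 5,6,9 occupied => index 14.
Insert 559: h=15, slot 15 empty => index 15.
Insert 209: h=5, slots 5,6,9,14 occupied => index 4.
Insert 945: h=10, slot 10 empty => index 10.
Table: [., ., 699, ., 209, 855, 940, ., ., 702, 945, ., ., ., 311, 559, .]
Lookup 209: h=5, probe 5,6,9,14,4 → found at 4.

5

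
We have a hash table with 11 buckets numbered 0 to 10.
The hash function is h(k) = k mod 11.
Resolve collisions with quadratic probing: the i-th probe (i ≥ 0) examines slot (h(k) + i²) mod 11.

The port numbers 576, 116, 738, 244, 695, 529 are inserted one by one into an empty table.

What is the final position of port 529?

5

576: h=4 => slot 4
116: h=6 => slot 6
738: h=1 => slot 1
244: h=2 => slot 2
695: h=2, probe 2,3 => slot 3
529: h=1, probe 1,2,5 => slot 5
Table: [∅, 738, 244, 695, 576, 529, 116, ∅, ∅, ∅, ∅]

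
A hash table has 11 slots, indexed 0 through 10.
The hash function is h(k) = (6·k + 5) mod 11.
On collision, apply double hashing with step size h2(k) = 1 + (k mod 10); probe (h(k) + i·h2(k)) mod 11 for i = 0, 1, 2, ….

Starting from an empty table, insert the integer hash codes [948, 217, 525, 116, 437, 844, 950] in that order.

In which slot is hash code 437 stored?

948 hashes to 6; slot 6 is free => place at 6.
217 hashes to 9; slot 9 is free => place at 9.
525 hashes to 9, h2=6; 9 taken => place at 4.
116 hashes to 8; slot 8 is free => place at 8.
437 hashes to 9, h2=8; 9,6 taken => place at 3.
844 hashes to 9, h2=5; 9,3,8 taken => place at 2.
950 hashes to 7; slot 7 is free => place at 7.
Table: [_, _, 844, 437, 525, _, 948, 950, 116, 217, _]

3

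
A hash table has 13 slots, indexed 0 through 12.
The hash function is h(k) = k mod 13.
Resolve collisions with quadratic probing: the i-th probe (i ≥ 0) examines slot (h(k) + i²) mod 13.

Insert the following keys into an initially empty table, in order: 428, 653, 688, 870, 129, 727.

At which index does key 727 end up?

Insert 428: h=12, slot 12 empty => index 12.
Insert 653: h=3, slot 3 empty => index 3.
Insert 688: h=12, slot 12 occupied => index 0.
Insert 870: h=12, slots 12,0,3 occupied => index 8.
Insert 129: h=12, slots 12,0,3,8 occupied => index 2.
Insert 727: h=12, slots 12,0,3,8,2 occupied => index 11.
Table: [688, _, 129, 653, _, _, _, _, 870, _, _, 727, 428]

11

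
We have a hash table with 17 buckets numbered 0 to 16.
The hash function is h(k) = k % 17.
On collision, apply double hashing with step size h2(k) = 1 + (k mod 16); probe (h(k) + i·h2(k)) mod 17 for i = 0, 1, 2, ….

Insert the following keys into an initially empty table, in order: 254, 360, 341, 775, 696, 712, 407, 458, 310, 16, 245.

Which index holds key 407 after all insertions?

254 hashes to 16; slot 16 is free => place at 16.
360 hashes to 3; slot 3 is free => place at 3.
341 hashes to 1; slot 1 is free => place at 1.
775 hashes to 10; slot 10 is free => place at 10.
696 hashes to 16, h2=9; 16 taken => place at 8.
712 hashes to 15; slot 15 is free => place at 15.
407 hashes to 16, h2=8; 16 taken => place at 7.
458 hashes to 16, h2=11; 16,10 taken => place at 4.
310 hashes to 4, h2=7; 4 taken => place at 11.
16 hashes to 16, h2=1; 16 taken => place at 0.
245 hashes to 7, h2=6; 7 taken => place at 13.
Table: [16, 341, ., 360, 458, ., ., 407, 696, ., 775, 310, ., 245, ., 712, 254]

7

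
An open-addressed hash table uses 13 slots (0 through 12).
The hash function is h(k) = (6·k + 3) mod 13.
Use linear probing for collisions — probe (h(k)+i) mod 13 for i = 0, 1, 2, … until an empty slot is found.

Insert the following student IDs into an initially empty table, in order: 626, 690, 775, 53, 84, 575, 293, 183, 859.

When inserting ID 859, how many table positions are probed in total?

626: h=2 → slot 2
690: h=9 → slot 9
775: h=12 → slot 12
53: h=9, probe 9,10 → slot 10
84: h=0 → slot 0
575: h=8 → slot 8
293: h=6 → slot 6
183: h=9, probe 9,10,11 → slot 11
859: h=9, probe 9,10,11,12,0,1 → slot 1
Table: [84, 859, 626, -, -, -, 293, -, 575, 690, 53, 183, 775]

6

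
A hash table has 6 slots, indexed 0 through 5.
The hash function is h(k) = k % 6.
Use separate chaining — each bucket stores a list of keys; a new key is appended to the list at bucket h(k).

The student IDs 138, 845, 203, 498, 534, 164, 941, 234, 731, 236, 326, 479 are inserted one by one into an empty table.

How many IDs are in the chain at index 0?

138 → bucket 0
845 → bucket 5
203 → bucket 5 (collision)
498 → bucket 0 (collision)
534 → bucket 0 (collision)
164 → bucket 2
941 → bucket 5 (collision)
234 → bucket 0 (collision)
731 → bucket 5 (collision)
236 → bucket 2 (collision)
326 → bucket 2 (collision)
479 → bucket 5 (collision)
Final buckets:
0: 138 -> 498 -> 534 -> 234
1: ∅
2: 164 -> 236 -> 326
3: ∅
4: ∅
5: 845 -> 203 -> 941 -> 731 -> 479

4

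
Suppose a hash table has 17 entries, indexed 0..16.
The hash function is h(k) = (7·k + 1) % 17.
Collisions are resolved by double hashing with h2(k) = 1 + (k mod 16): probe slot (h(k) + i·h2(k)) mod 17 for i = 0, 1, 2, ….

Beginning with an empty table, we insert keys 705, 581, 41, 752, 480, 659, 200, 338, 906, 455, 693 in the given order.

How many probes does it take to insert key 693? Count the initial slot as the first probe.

705: h=6 -> slot 6
581: h=5 -> slot 5
41: h=16 -> slot 16
752: h=12 -> slot 12
480: h=12, h2=1, probe 12,13 -> slot 13
659: h=7 -> slot 7
200: h=7, h2=9, probe 7,16,8 -> slot 8
338: h=4 -> slot 4
906: h=2 -> slot 2
455: h=7, h2=8, probe 7,15 -> slot 15
693: h=7, h2=6, probe 7,13,2,8,14 -> slot 14
Table: [∅, ∅, 906, ∅, 338, 581, 705, 659, 200, ∅, ∅, ∅, 752, 480, 693, 455, 41]

5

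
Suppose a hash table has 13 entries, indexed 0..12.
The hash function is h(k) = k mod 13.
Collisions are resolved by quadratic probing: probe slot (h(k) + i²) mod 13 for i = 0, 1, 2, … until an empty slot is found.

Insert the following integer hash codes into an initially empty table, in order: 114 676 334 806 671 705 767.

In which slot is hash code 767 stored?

4

114 hashes to 10; slot 10 is free -> place at 10.
676 hashes to 0; slot 0 is free -> place at 0.
334 hashes to 9; slot 9 is free -> place at 9.
806 hashes to 0; 0 taken -> place at 1.
671 hashes to 8; slot 8 is free -> place at 8.
705 hashes to 3; slot 3 is free -> place at 3.
767 hashes to 0; 0,1 taken -> place at 4.
Table: [676, 806, -, 705, 767, -, -, -, 671, 334, 114, -, -]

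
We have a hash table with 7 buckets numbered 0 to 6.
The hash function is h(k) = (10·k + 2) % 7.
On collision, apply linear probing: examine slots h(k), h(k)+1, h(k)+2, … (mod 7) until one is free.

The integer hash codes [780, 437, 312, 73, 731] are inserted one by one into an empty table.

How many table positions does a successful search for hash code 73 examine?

780: h=4 -> slot 4
437: h=4, probe 4,5 -> slot 5
312: h=0 -> slot 0
73: h=4, probe 4,5,6 -> slot 6
731: h=4, probe 4,5,6,0,1 -> slot 1
Table: [312, 731, -, -, 780, 437, 73]
Lookup 73: h=4, probe 4,5,6 → found at 6.

3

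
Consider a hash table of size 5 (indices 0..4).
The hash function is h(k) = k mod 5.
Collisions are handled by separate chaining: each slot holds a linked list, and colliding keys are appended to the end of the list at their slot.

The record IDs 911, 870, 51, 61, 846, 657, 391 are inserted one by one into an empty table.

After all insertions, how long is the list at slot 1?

5

Insert 911: h=1, bucket 1 empty -> new chain.
Insert 870: h=0, bucket 0 empty -> new chain.
Insert 51: h=1, bucket 1 nonempty -> append to chain.
Insert 61: h=1, bucket 1 nonempty -> append to chain.
Insert 846: h=1, bucket 1 nonempty -> append to chain.
Insert 657: h=2, bucket 2 empty -> new chain.
Insert 391: h=1, bucket 1 nonempty -> append to chain.
Final buckets:
0: 870
1: 911 -> 51 -> 61 -> 846 -> 391
2: 657
3: _
4: _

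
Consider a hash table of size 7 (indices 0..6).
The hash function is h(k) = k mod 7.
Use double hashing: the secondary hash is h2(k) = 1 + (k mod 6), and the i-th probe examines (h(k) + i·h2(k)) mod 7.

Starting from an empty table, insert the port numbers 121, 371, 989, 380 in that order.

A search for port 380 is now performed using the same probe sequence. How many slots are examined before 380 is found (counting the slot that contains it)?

2

Insert 121: h=2, slot 2 empty → index 2.
Insert 371: h=0, slot 0 empty → index 0.
Insert 989: h=2, h2=6, slot 2 occupied → index 1.
Insert 380: h=2, h2=3, slot 2 occupied → index 5.
Table: [371, 989, 121, —, —, 380, —]
Lookup 380: h=2, h2=3, probe 2,5 → found at 5.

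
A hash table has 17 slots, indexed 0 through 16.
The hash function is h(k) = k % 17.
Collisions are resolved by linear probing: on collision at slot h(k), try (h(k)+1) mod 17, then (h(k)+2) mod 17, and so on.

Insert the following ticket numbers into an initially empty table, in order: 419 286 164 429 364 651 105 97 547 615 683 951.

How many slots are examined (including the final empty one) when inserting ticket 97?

Insert 419: h=11, slot 11 empty → index 11.
Insert 286: h=14, slot 14 empty → index 14.
Insert 164: h=11, slot 11 occupied → index 12.
Insert 429: h=4, slot 4 empty → index 4.
Insert 364: h=7, slot 7 empty → index 7.
Insert 651: h=5, slot 5 empty → index 5.
Insert 105: h=3, slot 3 empty → index 3.
Insert 97: h=12, slot 12 occupied → index 13.
Insert 547: h=3, slots 3,4,5 occupied → index 6.
Insert 615: h=3, slots 3,4,5,6,7 occupied → index 8.
Insert 683: h=3, slots 3,4,5,6,7,8 occupied → index 9.
Insert 951: h=16, slot 16 empty → index 16.
Table: [_, _, _, 105, 429, 651, 547, 364, 615, 683, _, 419, 164, 97, 286, _, 951]

2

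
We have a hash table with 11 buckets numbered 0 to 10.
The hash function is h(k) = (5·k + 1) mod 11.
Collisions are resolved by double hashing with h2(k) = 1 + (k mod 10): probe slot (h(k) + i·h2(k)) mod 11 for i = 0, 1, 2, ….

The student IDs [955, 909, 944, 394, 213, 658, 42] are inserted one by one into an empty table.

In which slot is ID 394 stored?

Insert 955: h=2, slot 2 empty -> index 2.
Insert 909: h=3, slot 3 empty -> index 3.
Insert 944: h=2, h2=5, slot 2 occupied -> index 7.
Insert 394: h=2, h2=5, slots 2,7 occupied -> index 1.
Insert 213: h=10, slot 10 empty -> index 10.
Insert 658: h=2, h2=9, slot 2 occupied -> index 0.
Insert 42: h=2, h2=3, slot 2 occupied -> index 5.
Table: [658, 394, 955, 909, -, 42, -, 944, -, -, 213]

1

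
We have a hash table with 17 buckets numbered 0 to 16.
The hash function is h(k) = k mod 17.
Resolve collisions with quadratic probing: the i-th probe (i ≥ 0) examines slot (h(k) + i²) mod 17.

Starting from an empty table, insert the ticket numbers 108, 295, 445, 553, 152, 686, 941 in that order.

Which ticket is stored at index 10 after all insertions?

686

108: h=6 → slot 6
295: h=6, probe 6,7 → slot 7
445: h=3 → slot 3
553: h=9 → slot 9
152: h=16 → slot 16
686: h=6, probe 6,7,10 → slot 10
941: h=6, probe 6,7,10,15 → slot 15
Table: [_, _, _, 445, _, _, 108, 295, _, 553, 686, _, _, _, _, 941, 152]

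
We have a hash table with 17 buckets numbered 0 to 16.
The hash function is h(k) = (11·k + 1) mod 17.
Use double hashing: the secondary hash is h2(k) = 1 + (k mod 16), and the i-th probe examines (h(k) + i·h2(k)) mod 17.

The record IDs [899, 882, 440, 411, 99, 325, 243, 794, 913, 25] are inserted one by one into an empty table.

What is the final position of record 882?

899 hashes to 13; slot 13 is free -> place at 13.
882 hashes to 13, h2=3; 13 taken -> place at 16.
440 hashes to 13, h2=9; 13 taken -> place at 5.
411 hashes to 0; slot 0 is free -> place at 0.
99 hashes to 2; slot 2 is free -> place at 2.
325 hashes to 6; slot 6 is free -> place at 6.
243 hashes to 5, h2=4; 5 taken -> place at 9.
794 hashes to 14; slot 14 is free -> place at 14.
913 hashes to 14, h2=2; 14,16 taken -> place at 1.
25 hashes to 4; slot 4 is free -> place at 4.
Table: [411, 913, 99, ∅, 25, 440, 325, ∅, ∅, 243, ∅, ∅, ∅, 899, 794, ∅, 882]

16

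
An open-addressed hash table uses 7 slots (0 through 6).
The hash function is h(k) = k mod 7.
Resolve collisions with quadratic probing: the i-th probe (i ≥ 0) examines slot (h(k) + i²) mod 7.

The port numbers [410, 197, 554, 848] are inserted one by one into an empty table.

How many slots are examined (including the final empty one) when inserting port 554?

410: h=4 → slot 4
197: h=1 → slot 1
554: h=1, probe 1,2 → slot 2
848: h=1, probe 1,2,5 → slot 5
Table: [∅, 197, 554, ∅, 410, 848, ∅]

2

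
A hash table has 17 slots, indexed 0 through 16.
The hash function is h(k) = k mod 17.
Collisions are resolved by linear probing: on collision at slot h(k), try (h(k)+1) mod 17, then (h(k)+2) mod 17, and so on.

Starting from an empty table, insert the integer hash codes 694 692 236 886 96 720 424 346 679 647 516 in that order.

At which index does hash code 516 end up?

8

694 hashes to 14; slot 14 is free -> place at 14.
692 hashes to 12; slot 12 is free -> place at 12.
236 hashes to 15; slot 15 is free -> place at 15.
886 hashes to 2; slot 2 is free -> place at 2.
96 hashes to 11; slot 11 is free -> place at 11.
720 hashes to 6; slot 6 is free -> place at 6.
424 hashes to 16; slot 16 is free -> place at 16.
346 hashes to 6; 6 taken -> place at 7.
679 hashes to 16; 16 taken -> place at 0.
647 hashes to 1; slot 1 is free -> place at 1.
516 hashes to 6; 6,7 taken -> place at 8.
Table: [679, 647, 886, ∅, ∅, ∅, 720, 346, 516, ∅, ∅, 96, 692, ∅, 694, 236, 424]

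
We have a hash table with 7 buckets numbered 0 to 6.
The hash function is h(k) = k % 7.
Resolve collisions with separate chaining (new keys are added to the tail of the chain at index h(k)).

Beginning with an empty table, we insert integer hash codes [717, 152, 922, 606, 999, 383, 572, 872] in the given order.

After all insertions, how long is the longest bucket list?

5

717 → bucket 3
152 → bucket 5
922 → bucket 5 (collision)
606 → bucket 4
999 → bucket 5 (collision)
383 → bucket 5 (collision)
572 → bucket 5 (collision)
872 → bucket 4 (collision)
Final buckets:
0: .
1: .
2: .
3: 717
4: 606 -> 872
5: 152 -> 922 -> 999 -> 383 -> 572
6: .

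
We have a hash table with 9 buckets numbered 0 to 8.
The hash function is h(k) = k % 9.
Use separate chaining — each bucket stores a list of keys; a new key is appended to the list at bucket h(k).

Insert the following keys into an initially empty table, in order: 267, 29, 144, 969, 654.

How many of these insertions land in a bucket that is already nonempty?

2

Insert 267: h=6, bucket 6 empty -> new chain.
Insert 29: h=2, bucket 2 empty -> new chain.
Insert 144: h=0, bucket 0 empty -> new chain.
Insert 969: h=6, bucket 6 nonempty -> append to chain.
Insert 654: h=6, bucket 6 nonempty -> append to chain.
Final buckets:
0: 144
1: _
2: 29
3: _
4: _
5: _
6: 267 -> 969 -> 654
7: _
8: _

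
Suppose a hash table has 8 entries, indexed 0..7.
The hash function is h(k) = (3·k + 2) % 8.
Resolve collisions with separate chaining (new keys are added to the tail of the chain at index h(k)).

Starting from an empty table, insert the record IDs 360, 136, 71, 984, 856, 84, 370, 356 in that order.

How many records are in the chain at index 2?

Insert 360: h=2, bucket 2 empty -> new chain.
Insert 136: h=2, bucket 2 nonempty -> append to chain.
Insert 71: h=7, bucket 7 empty -> new chain.
Insert 984: h=2, bucket 2 nonempty -> append to chain.
Insert 856: h=2, bucket 2 nonempty -> append to chain.
Insert 84: h=6, bucket 6 empty -> new chain.
Insert 370: h=0, bucket 0 empty -> new chain.
Insert 356: h=6, bucket 6 nonempty -> append to chain.
Final buckets:
0: 370
1: —
2: 360 -> 136 -> 984 -> 856
3: —
4: —
5: —
6: 84 -> 356
7: 71

4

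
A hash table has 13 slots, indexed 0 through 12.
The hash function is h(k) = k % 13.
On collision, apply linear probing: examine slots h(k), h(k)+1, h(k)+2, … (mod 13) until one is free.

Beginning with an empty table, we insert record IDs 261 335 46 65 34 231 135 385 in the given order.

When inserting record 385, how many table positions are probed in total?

Insert 261: h=1, slot 1 empty => index 1.
Insert 335: h=10, slot 10 empty => index 10.
Insert 46: h=7, slot 7 empty => index 7.
Insert 65: h=0, slot 0 empty => index 0.
Insert 34: h=8, slot 8 empty => index 8.
Insert 231: h=10, slot 10 occupied => index 11.
Insert 135: h=5, slot 5 empty => index 5.
Insert 385: h=8, slot 8 occupied => index 9.
Table: [65, 261, ., ., ., 135, ., 46, 34, 385, 335, 231, .]

2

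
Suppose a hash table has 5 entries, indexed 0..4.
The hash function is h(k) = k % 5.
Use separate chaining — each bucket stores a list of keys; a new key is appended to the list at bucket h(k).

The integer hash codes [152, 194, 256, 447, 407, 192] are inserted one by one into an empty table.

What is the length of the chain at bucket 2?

Insert 152: h=2, bucket 2 empty -> new chain.
Insert 194: h=4, bucket 4 empty -> new chain.
Insert 256: h=1, bucket 1 empty -> new chain.
Insert 447: h=2, bucket 2 nonempty -> append to chain.
Insert 407: h=2, bucket 2 nonempty -> append to chain.
Insert 192: h=2, bucket 2 nonempty -> append to chain.
Final buckets:
0: —
1: 256
2: 152 -> 447 -> 407 -> 192
3: —
4: 194

4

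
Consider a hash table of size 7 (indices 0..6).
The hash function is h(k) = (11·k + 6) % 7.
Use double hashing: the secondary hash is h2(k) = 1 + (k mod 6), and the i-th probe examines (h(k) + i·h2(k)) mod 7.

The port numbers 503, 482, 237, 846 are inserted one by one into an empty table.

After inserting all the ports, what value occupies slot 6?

237

Insert 503: h=2, slot 2 empty → index 2.
Insert 482: h=2, h2=3, slot 2 occupied → index 5.
Insert 237: h=2, h2=4, slot 2 occupied → index 6.
Insert 846: h=2, h2=1, slot 2 occupied → index 3.
Table: [., ., 503, 846, ., 482, 237]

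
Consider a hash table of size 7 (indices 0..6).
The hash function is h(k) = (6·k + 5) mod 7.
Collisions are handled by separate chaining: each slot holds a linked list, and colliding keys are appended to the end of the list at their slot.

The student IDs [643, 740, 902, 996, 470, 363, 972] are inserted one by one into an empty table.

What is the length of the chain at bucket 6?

4

643 → bucket 6
740 → bucket 0
902 → bucket 6 (collision)
996 → bucket 3
470 → bucket 4
363 → bucket 6 (collision)
972 → bucket 6 (collision)
Final buckets:
0: 740
1: -
2: -
3: 996
4: 470
5: -
6: 643 -> 902 -> 363 -> 972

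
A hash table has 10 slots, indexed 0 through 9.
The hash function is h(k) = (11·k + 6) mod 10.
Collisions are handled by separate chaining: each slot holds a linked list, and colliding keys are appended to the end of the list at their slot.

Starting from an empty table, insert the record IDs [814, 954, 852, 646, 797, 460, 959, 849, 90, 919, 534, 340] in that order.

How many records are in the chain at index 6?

Insert 814: h=0, bucket 0 empty -> new chain.
Insert 954: h=0, bucket 0 nonempty -> append to chain.
Insert 852: h=8, bucket 8 empty -> new chain.
Insert 646: h=2, bucket 2 empty -> new chain.
Insert 797: h=3, bucket 3 empty -> new chain.
Insert 460: h=6, bucket 6 empty -> new chain.
Insert 959: h=5, bucket 5 empty -> new chain.
Insert 849: h=5, bucket 5 nonempty -> append to chain.
Insert 90: h=6, bucket 6 nonempty -> append to chain.
Insert 919: h=5, bucket 5 nonempty -> append to chain.
Insert 534: h=0, bucket 0 nonempty -> append to chain.
Insert 340: h=6, bucket 6 nonempty -> append to chain.
Final buckets:
0: 814 -> 954 -> 534
1: -
2: 646
3: 797
4: -
5: 959 -> 849 -> 919
6: 460 -> 90 -> 340
7: -
8: 852
9: -

3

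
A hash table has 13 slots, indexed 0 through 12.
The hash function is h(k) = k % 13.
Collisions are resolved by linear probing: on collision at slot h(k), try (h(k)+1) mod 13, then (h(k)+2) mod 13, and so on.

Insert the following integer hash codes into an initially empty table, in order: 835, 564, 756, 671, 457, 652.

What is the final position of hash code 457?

835 hashes to 3; slot 3 is free -> place at 3.
564 hashes to 5; slot 5 is free -> place at 5.
756 hashes to 2; slot 2 is free -> place at 2.
671 hashes to 8; slot 8 is free -> place at 8.
457 hashes to 2; 2,3 taken -> place at 4.
652 hashes to 2; 2,3,4,5 taken -> place at 6.
Table: [., ., 756, 835, 457, 564, 652, ., 671, ., ., ., .]

4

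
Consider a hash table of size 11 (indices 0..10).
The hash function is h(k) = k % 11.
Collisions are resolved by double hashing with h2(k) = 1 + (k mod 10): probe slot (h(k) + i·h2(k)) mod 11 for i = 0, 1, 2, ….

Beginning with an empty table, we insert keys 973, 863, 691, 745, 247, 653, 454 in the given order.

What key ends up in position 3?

973: h=5 -> slot 5
863: h=5, h2=4, probe 5,9 -> slot 9
691: h=9, h2=2, probe 9,0 -> slot 0
745: h=8 -> slot 8
247: h=5, h2=8, probe 5,2 -> slot 2
653: h=4 -> slot 4
454: h=3 -> slot 3
Table: [691, —, 247, 454, 653, 973, —, —, 745, 863, —]

454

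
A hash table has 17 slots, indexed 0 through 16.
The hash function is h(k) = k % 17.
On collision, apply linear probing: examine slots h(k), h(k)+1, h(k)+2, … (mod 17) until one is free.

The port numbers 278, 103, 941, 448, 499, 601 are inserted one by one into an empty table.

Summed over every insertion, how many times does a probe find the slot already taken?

10

278: h=6 → slot 6
103: h=1 → slot 1
941: h=6, probe 6,7 → slot 7
448: h=6, probe 6,7,8 → slot 8
499: h=6, probe 6,7,8,9 → slot 9
601: h=6, probe 6,7,8,9,10 → slot 10
Table: [., 103, ., ., ., ., 278, 941, 448, 499, 601, ., ., ., ., ., .]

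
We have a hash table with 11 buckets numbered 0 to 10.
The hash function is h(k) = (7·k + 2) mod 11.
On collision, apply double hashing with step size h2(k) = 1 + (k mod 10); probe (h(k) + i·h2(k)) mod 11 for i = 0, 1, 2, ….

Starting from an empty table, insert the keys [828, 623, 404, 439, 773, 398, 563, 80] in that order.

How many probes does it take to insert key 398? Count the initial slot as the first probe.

4

828: h=1 → slot 1
623: h=7 → slot 7
404: h=3 → slot 3
439: h=6 → slot 6
773: h=1, h2=4, probe 1,5 → slot 5
398: h=5, h2=9, probe 5,3,1,10 → slot 10
563: h=5, h2=4, probe 5,9 → slot 9
80: h=1, h2=1, probe 1,2 → slot 2
Table: [—, 828, 80, 404, —, 773, 439, 623, —, 563, 398]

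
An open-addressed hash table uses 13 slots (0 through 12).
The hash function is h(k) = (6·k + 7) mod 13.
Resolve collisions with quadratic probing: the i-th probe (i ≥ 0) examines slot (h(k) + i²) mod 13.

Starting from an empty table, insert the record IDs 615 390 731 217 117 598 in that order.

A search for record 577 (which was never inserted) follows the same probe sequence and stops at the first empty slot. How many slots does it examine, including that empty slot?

615 hashes to 5; slot 5 is free → place at 5.
390 hashes to 7; slot 7 is free → place at 7.
731 hashes to 12; slot 12 is free → place at 12.
217 hashes to 9; slot 9 is free → place at 9.
117 hashes to 7; 7 taken → place at 8.
598 hashes to 7; 7,8 taken → place at 11.
Table: [., ., ., ., ., 615, ., 390, 117, 217, ., 598, 731]
Lookup 577: h=11, probe 11,12,2 → slot 2 empty, not found.

3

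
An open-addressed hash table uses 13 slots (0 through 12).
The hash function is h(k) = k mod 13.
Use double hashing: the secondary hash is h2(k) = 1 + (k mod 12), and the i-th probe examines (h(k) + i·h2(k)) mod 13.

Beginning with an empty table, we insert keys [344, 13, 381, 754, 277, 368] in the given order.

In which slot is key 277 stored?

8

344 hashes to 6; slot 6 is free → place at 6.
13 hashes to 0; slot 0 is free → place at 0.
381 hashes to 4; slot 4 is free → place at 4.
754 hashes to 0, h2=11; 0 taken → place at 11.
277 hashes to 4, h2=2; 4,6 taken → place at 8.
368 hashes to 4, h2=9; 4,0 taken → place at 9.
Table: [13, —, —, —, 381, —, 344, —, 277, 368, —, 754, —]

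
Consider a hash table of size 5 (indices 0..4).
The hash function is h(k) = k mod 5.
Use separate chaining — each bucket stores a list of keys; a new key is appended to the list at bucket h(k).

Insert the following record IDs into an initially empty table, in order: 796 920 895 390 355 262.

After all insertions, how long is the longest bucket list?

4

Insert 796: h=1, bucket 1 empty → new chain.
Insert 920: h=0, bucket 0 empty → new chain.
Insert 895: h=0, bucket 0 nonempty → append to chain.
Insert 390: h=0, bucket 0 nonempty → append to chain.
Insert 355: h=0, bucket 0 nonempty → append to chain.
Insert 262: h=2, bucket 2 empty → new chain.
Final buckets:
0: 920 -> 895 -> 390 -> 355
1: 796
2: 262
3: —
4: —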